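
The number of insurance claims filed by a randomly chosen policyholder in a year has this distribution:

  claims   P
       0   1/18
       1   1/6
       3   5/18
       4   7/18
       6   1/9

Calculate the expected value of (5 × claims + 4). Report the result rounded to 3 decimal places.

E[5x+4] = (1/18)·4 + (1/6)·9 + (5/18)·19 + (7/18)·24 + (1/9)·34
     = 181/9 ≈ 20.111

20.111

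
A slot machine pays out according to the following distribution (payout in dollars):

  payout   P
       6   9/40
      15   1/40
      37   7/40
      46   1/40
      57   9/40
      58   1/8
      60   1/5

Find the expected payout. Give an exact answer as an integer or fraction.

E[X] = (9/40)·6 + (1/40)·15 + (7/40)·37 + (1/40)·46 + (9/40)·57 + (1/8)·58 + (1/5)·60
     = 1657/40

1657/40 dollars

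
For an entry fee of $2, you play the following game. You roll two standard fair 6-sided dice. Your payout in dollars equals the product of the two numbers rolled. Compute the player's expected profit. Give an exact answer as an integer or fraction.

41/4 dollars

Distribution of the product of the two numbers rolled: 1 w.p. 1/36, 2 w.p. 1/18, 3 w.p. 1/18, 4 w.p. 1/12, 5 w.p. 1/18, 6 w.p. 1/9, …
E[payout] = (1/36)·1 + (1/18)·2 + (1/18)·3 + (1/12)·4 + (1/18)·5 + (1/9)·6 + (1/18)·8 + (1/36)·9 + (1/18)·10 + (1/9)·12 + (1/18)·15 + (1/36)·16 + (1/18)·18 + (1/18)·20 + (1/18)·24 + (1/36)·25 + (1/18)·30 + (1/36)·36 = 49/4
Expected profit = 49/4 − 2 = 41/4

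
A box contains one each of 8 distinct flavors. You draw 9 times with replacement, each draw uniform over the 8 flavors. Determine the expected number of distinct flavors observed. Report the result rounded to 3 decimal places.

Let Xⱼ=1 if type j appears at least once. P(Xⱼ=1) = 1 − ((8−1)/8)^9 = 93864121/134217728.
E[#distinct] = 8·93864121/134217728 = 93864121/16777216.
≈ 5.595

5.595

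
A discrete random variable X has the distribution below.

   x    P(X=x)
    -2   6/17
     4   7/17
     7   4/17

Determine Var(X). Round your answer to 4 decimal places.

E[X] = (6/17)·(-2) + (7/17)·4 + (4/17)·7 = 44/17
E[X²] = (6/17)·4 + (7/17)·16 + (4/17)·49 = 332/17
Var(X) = 332/17 − (44/17)² = 3708/289 ≈ 12.8304

12.8304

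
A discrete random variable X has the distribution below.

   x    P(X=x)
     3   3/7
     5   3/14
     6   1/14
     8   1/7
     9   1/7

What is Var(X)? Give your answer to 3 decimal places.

5.311

E[X] = (3/7)·3 + (3/14)·5 + (1/14)·6 + (1/7)·8 + (1/7)·9 = 73/14
E[X²] = (3/7)·9 + (3/14)·25 + (1/14)·36 + (1/7)·64 + (1/7)·81 = 65/2
Var(X) = 65/2 − (73/14)² = 1041/196 ≈ 5.311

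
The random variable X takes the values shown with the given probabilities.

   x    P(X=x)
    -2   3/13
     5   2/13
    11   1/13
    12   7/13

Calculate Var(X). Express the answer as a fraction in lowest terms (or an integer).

E[X] = (3/13)·(-2) + (2/13)·5 + (1/13)·11 + (7/13)·12 = 99/13
E[X²] = (3/13)·4 + (2/13)·25 + (1/13)·121 + (7/13)·144 = 1191/13
Var(X) = 1191/13 − (99/13)² = 5682/169

5682/169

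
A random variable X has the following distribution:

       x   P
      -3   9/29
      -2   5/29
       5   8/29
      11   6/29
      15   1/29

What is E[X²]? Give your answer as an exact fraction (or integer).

1252/29

E[X²] = (9/29)·9 + (5/29)·4 + (8/29)·25 + (6/29)·121 + (1/29)·225
     = 1252/29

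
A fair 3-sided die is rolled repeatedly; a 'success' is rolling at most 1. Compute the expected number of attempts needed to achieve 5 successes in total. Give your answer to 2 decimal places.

By linearity (sum of 5 independent geometric waits), E[trials] = 5/p = 5/(1/3) = 15.
≈ 15.00

15.00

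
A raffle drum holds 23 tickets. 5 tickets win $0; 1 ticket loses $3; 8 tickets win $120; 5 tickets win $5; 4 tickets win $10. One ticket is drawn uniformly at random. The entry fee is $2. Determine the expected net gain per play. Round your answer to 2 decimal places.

$42.43

E[payout] = (5/23)·0 + (1/23)·(-3) + (8/23)·120 + (5/23)·5 + (4/23)·10 = 1022/23
Expected profit = 1022/23 − 2 = 976/23 ≈ $42.43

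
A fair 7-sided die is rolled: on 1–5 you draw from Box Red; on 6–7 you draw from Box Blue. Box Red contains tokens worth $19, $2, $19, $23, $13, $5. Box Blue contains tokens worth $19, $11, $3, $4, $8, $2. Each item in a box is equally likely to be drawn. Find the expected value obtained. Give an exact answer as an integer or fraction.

E[X | Box Red] = (19 + 2 + 19 + 23 + 13 + 5)/6 = 27/2
E[X | Box Blue] = (19 + 11 + 3 + 4 + 8 + 2)/6 = 47/6
E[X] = (5/7)·27/2 + (2/7)·47/6 = 499/42

499/42 dollars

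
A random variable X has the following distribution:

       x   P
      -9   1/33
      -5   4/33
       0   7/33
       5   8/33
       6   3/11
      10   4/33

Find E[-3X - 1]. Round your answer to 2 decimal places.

E[-3x-1] = (1/33)·26 + (4/33)·14 + (7/33)·(-1) + (8/33)·(-16) + (3/11)·(-19) + (4/33)·(-31)
     = -116/11 ≈ -10.55

-10.55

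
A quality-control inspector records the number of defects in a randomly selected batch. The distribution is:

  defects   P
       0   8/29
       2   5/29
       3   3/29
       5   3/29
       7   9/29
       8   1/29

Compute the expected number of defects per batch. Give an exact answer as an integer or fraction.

E[X] = (8/29)·0 + (5/29)·2 + (3/29)·3 + (3/29)·5 + (9/29)·7 + (1/29)·8
     = 105/29

105/29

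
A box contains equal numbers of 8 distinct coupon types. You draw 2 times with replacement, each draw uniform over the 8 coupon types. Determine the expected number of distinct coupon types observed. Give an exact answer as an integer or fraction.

Let Xⱼ=1 if type j appears at least once. P(Xⱼ=1) = 1 − ((8−1)/8)^2 = 15/64.
E[#distinct] = 8·15/64 = 15/8.

15/8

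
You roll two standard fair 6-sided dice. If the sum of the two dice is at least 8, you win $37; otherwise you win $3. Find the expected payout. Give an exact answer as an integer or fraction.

E[payout] = (7/12)·3 + (5/12)·37 = 103/6

103/6 dollars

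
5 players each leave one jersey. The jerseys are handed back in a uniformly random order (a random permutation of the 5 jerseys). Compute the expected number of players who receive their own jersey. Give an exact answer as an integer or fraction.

Let Xᵢ = 1 if person i gets their own jersey. For each i, P(Xᵢ=1) = 1/5.
By linearity of expectation, E[X₁+…+X_5] = 5·(1/5) = 1.

1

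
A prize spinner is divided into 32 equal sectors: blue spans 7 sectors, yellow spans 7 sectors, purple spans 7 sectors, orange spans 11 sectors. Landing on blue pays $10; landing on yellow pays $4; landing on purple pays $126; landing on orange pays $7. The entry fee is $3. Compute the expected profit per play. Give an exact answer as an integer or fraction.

961/32 dollars

E[payout] = (7/32)·10 + (7/32)·4 + (7/32)·126 + (11/32)·7 = 1057/32
Expected profit = 1057/32 − 3 = 961/32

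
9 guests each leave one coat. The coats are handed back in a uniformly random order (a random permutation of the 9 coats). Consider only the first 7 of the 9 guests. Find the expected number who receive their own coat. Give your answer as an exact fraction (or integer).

Let Xᵢ = 1 if person i gets their own coat. For each i, P(Xᵢ=1) = 1/9.
By linearity of expectation, E[X₁+…+X_7] = 7·(1/9) = 7/9.

7/9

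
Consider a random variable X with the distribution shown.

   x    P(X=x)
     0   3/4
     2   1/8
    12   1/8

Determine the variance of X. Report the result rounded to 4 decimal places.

E[X] = (3/4)·0 + (1/8)·2 + (1/8)·12 = 7/4
E[X²] = (3/4)·0 + (1/8)·4 + (1/8)·144 = 37/2
Var(X) = 37/2 − (7/4)² = 247/16 ≈ 15.4375

15.4375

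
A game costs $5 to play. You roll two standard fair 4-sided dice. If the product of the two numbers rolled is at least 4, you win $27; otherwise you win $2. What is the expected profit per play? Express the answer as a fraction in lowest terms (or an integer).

227/16 dollars

E[payout] = (5/16)·2 + (11/16)·27 = 307/16
Expected profit = 307/16 − 5 = 227/16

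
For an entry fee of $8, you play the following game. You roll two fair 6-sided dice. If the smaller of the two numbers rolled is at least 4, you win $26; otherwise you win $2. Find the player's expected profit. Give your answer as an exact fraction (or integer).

E[payout] = (3/4)·2 + (1/4)·26 = 8
Expected profit = 8 − 8 = 0

$0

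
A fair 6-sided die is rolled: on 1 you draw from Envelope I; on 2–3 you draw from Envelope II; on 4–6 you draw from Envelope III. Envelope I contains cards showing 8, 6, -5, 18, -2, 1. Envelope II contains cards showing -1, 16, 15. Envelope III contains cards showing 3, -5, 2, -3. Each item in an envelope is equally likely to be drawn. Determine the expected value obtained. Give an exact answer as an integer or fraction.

E[X | Envelope I] = (8 + 6 − 5 + 18 − 2 + 1)/6 = 13/3
E[X | Envelope II] = (-1 + 16 + 15)/3 = 10
E[X | Envelope III] = (3 − 5 + 2 − 3)/4 = -3/4
E[X] = (1/6)·13/3 + (1/3)·10 + (1/2)·(-3/4) = 265/72

265/72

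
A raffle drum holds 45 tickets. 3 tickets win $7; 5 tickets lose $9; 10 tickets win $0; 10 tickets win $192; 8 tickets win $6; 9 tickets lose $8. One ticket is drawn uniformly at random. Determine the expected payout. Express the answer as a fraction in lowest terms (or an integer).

E[payout] = (3/45)·7 + (5/45)·(-9) + (10/45)·0 + (10/45)·192 + (8/45)·6 + (9/45)·(-8) = 208/5

208/5 dollars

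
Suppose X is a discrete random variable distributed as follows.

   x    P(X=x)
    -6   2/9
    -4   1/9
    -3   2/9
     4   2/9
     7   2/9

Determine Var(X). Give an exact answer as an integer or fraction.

E[X] = (2/9)·(-6) + (1/9)·(-4) + (2/9)·(-3) + (2/9)·4 + (2/9)·7 = 0
E[X²] = (2/9)·36 + (1/9)·16 + (2/9)·9 + (2/9)·16 + (2/9)·49 = 236/9
Var(X) = 236/9 − (0)² = 236/9

236/9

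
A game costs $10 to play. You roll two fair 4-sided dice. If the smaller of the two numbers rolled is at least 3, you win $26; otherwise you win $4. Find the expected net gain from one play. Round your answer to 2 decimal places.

E[payout] = (3/4)·4 + (1/4)·26 = 19/2
Expected profit = 19/2 − 10 = -1/2 ≈ -$0.50

-$0.50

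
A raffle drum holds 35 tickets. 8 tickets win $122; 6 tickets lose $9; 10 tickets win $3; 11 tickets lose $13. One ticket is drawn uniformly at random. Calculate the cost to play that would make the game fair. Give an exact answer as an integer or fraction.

E[payout] = (8/35)·122 + (6/35)·(-9) + (10/35)·3 + (11/35)·(-13) = 809/35
Fair fee = E[payout] = 809/35

809/35 dollars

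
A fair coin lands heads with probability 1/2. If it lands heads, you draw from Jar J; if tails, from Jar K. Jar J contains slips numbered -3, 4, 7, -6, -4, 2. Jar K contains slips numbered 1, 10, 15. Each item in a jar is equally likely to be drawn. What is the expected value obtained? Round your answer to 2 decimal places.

E[X | Jar J] = (-3 + 4 + 7 − 6 − 4 + 2)/6 = 0
E[X | Jar K] = (1 + 10 + 15)/3 = 26/3
E[X] = (1/2)·0 + (1/2)·26/3 = 13/3 ≈ 4.33

4.33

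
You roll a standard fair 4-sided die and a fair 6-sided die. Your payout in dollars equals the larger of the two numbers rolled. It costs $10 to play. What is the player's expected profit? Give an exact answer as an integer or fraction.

Distribution of the larger of the two numbers rolled: 1 w.p. 1/24, 2 w.p. 1/8, 3 w.p. 5/24, 4 w.p. 7/24, 5 w.p. 1/6, 6 w.p. 1/6
E[payout] = (1/24)·1 + (1/8)·2 + (5/24)·3 + (7/24)·4 + (1/6)·5 + (1/6)·6 = 47/12
Expected profit = 47/12 − 10 = -73/12

-73/12 dollars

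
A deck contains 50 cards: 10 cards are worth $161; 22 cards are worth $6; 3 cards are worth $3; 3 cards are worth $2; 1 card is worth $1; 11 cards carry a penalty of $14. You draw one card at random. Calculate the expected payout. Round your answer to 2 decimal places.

$32.08

E[payout] = (10/50)·161 + (22/50)·6 + (3/50)·3 + (3/50)·2 + (1/50)·1 + (11/50)·(-14) = 802/25
≈ $32.08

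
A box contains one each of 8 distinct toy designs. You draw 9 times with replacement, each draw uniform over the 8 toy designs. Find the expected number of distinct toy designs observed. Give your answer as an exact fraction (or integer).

93864121/16777216

Let Xⱼ=1 if type j appears at least once. P(Xⱼ=1) = 1 − ((8−1)/8)^9 = 93864121/134217728.
E[#distinct] = 8·93864121/134217728 = 93864121/16777216.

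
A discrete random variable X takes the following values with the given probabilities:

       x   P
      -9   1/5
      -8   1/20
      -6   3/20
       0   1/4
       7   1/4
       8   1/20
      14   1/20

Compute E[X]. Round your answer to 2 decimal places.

E[X] = (1/5)·(-9) + (1/20)·(-8) + (3/20)·(-6) + (1/4)·0 + (1/4)·7 + (1/20)·8 + (1/20)·14
     = -1/4 ≈ -0.25

-0.25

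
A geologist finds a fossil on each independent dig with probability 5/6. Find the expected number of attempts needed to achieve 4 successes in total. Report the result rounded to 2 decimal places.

4.80

By linearity (sum of 4 independent geometric waits), E[trials] = 4/p = 4/(5/6) = 24/5.
≈ 4.80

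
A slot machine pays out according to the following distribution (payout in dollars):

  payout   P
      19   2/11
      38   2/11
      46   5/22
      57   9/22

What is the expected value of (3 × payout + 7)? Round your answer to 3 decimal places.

139.409

E[3x+7] = (2/11)·64 + (2/11)·121 + (5/22)·145 + (9/22)·178
     = 3067/22 ≈ 139.409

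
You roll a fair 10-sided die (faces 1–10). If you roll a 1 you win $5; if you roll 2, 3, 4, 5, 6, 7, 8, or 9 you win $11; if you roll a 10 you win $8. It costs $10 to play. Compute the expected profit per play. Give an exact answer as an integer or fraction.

1/10 dollars

E[payout] = (1/10)·5 + (1/10)·8 + (4/5)·11 = 101/10
Expected profit = 101/10 − 10 = 1/10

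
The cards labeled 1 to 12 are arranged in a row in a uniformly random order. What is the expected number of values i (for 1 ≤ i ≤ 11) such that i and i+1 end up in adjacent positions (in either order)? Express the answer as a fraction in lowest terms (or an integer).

11/6

For each i ∈ {1,…,11}, let Xᵢ = 1 if i and i+1 are adjacent. P(Xᵢ=1) = 2·(12−1)!/12! = 2/12.
By linearity, E[ΣXᵢ] = (11)·(2/12) = 11/6.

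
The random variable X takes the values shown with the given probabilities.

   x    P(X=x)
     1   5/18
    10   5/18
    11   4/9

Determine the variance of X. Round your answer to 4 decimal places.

E[X] = (5/18)·1 + (5/18)·10 + (4/9)·11 = 143/18
E[X²] = (5/18)·1 + (5/18)·100 + (4/9)·121 = 491/6
Var(X) = 491/6 − (143/18)² = 6065/324 ≈ 18.7191

18.7191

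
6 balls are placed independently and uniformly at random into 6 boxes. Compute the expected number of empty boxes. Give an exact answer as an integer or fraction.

Let Xⱼ=1 if box j is empty. P(Xⱼ=1) = ((6-1)/6)^6 = 15625/46656.
By linearity, E[#empty] = 6·15625/46656 = 15625/7776.

15625/7776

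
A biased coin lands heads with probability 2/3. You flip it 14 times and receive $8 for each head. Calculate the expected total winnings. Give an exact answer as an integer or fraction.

224/3 dollars

E[#heads] = 14·2/3 = 28/3 (linearity over flips).
E[winnings] = 8·28/3 = 224/3.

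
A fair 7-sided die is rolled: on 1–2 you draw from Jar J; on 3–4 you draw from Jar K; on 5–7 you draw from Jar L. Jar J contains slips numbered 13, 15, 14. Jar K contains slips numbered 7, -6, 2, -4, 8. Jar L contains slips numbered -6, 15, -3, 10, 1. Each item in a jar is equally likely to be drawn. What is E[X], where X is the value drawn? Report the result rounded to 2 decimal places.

5.86

E[X | Jar J] = (13 + 15 + 14)/3 = 14
E[X | Jar K] = (7 − 6 + 2 − 4 + 8)/5 = 7/5
E[X | Jar L] = (-6 + 15 − 3 + 10 + 1)/5 = 17/5
E[X] = (2/7)·14 + (2/7)·7/5 + (3/7)·17/5 = 41/7 ≈ 5.86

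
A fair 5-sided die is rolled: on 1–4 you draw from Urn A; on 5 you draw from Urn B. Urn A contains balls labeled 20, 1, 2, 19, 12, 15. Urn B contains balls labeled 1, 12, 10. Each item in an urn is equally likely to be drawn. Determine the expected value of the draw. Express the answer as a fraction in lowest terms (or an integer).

E[X | Urn A] = (20 + 1 + 2 + 19 + 12 + 15)/6 = 23/2
E[X | Urn B] = (1 + 12 + 10)/3 = 23/3
E[X] = (4/5)·23/2 + (1/5)·23/3 = 161/15

161/15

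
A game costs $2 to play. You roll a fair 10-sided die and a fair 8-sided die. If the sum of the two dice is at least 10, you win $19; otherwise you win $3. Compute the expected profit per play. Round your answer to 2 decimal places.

E[payout] = (9/20)·3 + (11/20)·19 = 59/5
Expected profit = 59/5 − 2 = 49/5 ≈ $9.80

$9.80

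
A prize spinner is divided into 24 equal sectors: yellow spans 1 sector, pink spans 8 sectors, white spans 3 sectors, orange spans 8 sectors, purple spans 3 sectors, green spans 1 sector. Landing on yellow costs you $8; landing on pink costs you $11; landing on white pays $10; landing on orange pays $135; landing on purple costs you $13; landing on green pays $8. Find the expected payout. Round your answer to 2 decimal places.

E[payout] = (1/24)·(-8) + (8/24)·(-11) + (3/24)·10 + (8/24)·135 + (3/24)·(-13) + (1/24)·8 = 983/24
≈ $40.96

$40.96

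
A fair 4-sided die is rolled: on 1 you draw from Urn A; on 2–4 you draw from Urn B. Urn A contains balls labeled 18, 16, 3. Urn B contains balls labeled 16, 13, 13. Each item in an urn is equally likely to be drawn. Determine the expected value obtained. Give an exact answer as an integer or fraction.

163/12

E[X | Urn A] = (18 + 16 + 3)/3 = 37/3
E[X | Urn B] = (16 + 13 + 13)/3 = 14
E[X] = (1/4)·37/3 + (3/4)·14 = 163/12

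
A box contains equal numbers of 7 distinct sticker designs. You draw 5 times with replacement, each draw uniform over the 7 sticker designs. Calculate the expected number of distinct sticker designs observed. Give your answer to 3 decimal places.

Let Xⱼ=1 if type j appears at least once. P(Xⱼ=1) = 1 − ((7−1)/7)^5 = 9031/16807.
E[#distinct] = 7·9031/16807 = 9031/2401.
≈ 3.761

3.761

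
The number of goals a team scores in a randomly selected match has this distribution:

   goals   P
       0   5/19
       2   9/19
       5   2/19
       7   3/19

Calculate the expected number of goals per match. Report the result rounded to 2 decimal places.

E[X] = (5/19)·0 + (9/19)·2 + (2/19)·5 + (3/19)·7
     = 49/19 ≈ 2.58

2.58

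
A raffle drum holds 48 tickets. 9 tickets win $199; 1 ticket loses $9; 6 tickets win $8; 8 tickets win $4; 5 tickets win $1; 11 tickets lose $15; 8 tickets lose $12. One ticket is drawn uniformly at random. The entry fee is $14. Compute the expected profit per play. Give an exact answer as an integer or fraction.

467/24 dollars

E[payout] = (9/48)·199 + (1/48)·(-9) + (6/48)·8 + (8/48)·4 + (5/48)·1 + (11/48)·(-15) + (8/48)·(-12) = 803/24
Expected profit = 803/24 − 14 = 467/24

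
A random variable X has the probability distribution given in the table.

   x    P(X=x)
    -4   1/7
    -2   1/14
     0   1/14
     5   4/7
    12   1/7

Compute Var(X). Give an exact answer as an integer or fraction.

E[X] = (1/7)·(-4) + (1/14)·(-2) + (1/14)·0 + (4/7)·5 + (1/7)·12 = 27/7
E[X²] = (1/7)·16 + (1/14)·4 + (1/14)·0 + (4/7)·25 + (1/7)·144 = 262/7
Var(X) = 262/7 − (27/7)² = 1105/49

1105/49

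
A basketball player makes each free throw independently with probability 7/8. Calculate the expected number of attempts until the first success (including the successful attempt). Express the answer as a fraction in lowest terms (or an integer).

For a geometric distribution, E[trials] = 1/p = 1/(7/8) = 8/7.

8/7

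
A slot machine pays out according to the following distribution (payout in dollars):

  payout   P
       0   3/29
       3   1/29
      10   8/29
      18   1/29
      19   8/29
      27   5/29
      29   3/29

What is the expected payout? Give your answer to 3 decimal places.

E[X] = (3/29)·0 + (1/29)·3 + (8/29)·10 + (1/29)·18 + (8/29)·19 + (5/29)·27 + (3/29)·29
     = 475/29 ≈ 16.379

$16.379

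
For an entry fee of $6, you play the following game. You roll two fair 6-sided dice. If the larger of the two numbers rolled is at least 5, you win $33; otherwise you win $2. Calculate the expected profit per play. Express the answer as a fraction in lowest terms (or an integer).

E[payout] = (4/9)·2 + (5/9)·33 = 173/9
Expected profit = 173/9 − 6 = 119/9

119/9 dollars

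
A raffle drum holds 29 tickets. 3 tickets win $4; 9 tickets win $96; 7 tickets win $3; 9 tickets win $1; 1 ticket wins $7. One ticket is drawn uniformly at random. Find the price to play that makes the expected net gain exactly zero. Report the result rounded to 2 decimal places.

$31.48

E[payout] = (3/29)·4 + (9/29)·96 + (7/29)·3 + (9/29)·1 + (1/29)·7 = 913/29
Fair fee = E[payout] = 913/29 ≈ $31.48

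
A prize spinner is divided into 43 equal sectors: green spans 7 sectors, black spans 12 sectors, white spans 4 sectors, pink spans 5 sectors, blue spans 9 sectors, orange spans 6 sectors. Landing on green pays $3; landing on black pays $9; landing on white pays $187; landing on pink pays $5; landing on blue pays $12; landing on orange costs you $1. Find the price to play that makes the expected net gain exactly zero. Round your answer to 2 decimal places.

E[payout] = (7/43)·3 + (12/43)·9 + (4/43)·187 + (5/43)·5 + (9/43)·12 + (6/43)·(-1) = 1004/43
Fair fee = E[payout] = 1004/43 ≈ $23.35

$23.35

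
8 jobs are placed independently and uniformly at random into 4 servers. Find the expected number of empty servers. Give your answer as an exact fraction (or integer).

6561/16384

Let Xⱼ=1 if server j is empty. P(Xⱼ=1) = ((4-1)/4)^8 = 6561/65536.
By linearity, E[#empty] = 4·6561/65536 = 6561/16384.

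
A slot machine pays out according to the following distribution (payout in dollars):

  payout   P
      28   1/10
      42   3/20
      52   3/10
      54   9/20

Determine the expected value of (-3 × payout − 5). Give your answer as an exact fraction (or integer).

E[-3x-5] = (1/10)·(-89) + (3/20)·(-131) + (3/10)·(-161) + (9/20)·(-167)
     = -152

-152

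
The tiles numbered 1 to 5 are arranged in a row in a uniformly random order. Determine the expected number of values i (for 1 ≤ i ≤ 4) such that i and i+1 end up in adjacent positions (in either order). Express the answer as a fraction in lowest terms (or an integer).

8/5

For each i ∈ {1,…,4}, let Xᵢ = 1 if i and i+1 are adjacent. P(Xᵢ=1) = 2·(5−1)!/5! = 2/5.
By linearity, E[ΣXᵢ] = (4)·(2/5) = 8/5.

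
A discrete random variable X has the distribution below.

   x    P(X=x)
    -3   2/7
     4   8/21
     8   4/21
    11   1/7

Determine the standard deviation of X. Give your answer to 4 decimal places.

4.8981

E[X] = 79/21, E[X²] = 267/7
Var(X) = E[X²] − (E[X])² = 267/7 − 6241/441 = 10580/441
SD(X) = √(10580/441) ≈ 4.8981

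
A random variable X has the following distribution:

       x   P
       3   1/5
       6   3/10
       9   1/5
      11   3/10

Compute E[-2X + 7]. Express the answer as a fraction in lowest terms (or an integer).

-8

E[-2x+7] = (1/5)·1 + (3/10)·(-5) + (1/5)·(-11) + (3/10)·(-15)
     = -8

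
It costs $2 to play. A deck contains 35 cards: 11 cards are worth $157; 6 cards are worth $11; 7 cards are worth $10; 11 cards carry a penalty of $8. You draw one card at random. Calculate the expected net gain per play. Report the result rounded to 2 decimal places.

E[payout] = (11/35)·157 + (6/35)·11 + (7/35)·10 + (11/35)·(-8) = 355/7
Expected profit = 355/7 − 2 = 341/7 ≈ $48.71

$48.71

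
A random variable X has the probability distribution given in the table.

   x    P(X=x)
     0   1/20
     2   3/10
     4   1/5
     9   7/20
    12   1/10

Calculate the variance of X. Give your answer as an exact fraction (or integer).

1127/80

E[X] = (1/20)·0 + (3/10)·2 + (1/5)·4 + (7/20)·9 + (1/10)·12 = 23/4
E[X²] = (1/20)·0 + (3/10)·4 + (1/5)·16 + (7/20)·81 + (1/10)·144 = 943/20
Var(X) = 943/20 − (23/4)² = 1127/80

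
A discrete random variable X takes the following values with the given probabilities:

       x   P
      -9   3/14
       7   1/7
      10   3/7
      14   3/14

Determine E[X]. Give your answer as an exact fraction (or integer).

89/14

E[X] = (3/14)·(-9) + (1/7)·7 + (3/7)·10 + (3/14)·14
     = 89/14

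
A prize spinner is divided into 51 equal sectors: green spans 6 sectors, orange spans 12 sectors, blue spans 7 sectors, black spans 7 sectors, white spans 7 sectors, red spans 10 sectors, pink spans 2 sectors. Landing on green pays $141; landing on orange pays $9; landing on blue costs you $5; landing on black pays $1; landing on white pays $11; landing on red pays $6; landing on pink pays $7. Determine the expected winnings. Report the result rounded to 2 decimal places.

E[payout] = (6/51)·141 + (12/51)·9 + (7/51)·(-5) + (7/51)·1 + (7/51)·11 + (10/51)·6 + (2/51)·7 = 359/17
≈ $21.12

$21.12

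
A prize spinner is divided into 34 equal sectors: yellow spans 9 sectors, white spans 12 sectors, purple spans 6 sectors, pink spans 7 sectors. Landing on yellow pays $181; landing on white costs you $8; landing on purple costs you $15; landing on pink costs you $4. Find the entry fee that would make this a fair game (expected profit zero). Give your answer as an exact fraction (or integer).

1415/34 dollars

E[payout] = (9/34)·181 + (12/34)·(-8) + (6/34)·(-15) + (7/34)·(-4) = 1415/34
Fair fee = E[payout] = 1415/34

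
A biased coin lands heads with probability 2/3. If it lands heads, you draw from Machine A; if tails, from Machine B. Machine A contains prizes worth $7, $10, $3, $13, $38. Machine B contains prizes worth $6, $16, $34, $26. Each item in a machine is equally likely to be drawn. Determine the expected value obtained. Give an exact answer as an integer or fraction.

163/10 dollars

E[X | Machine A] = (7 + 10 + 3 + 13 + 38)/5 = 71/5
E[X | Machine B] = (6 + 16 + 34 + 26)/4 = 41/2
E[X] = (2/3)·71/5 + (1/3)·41/2 = 163/10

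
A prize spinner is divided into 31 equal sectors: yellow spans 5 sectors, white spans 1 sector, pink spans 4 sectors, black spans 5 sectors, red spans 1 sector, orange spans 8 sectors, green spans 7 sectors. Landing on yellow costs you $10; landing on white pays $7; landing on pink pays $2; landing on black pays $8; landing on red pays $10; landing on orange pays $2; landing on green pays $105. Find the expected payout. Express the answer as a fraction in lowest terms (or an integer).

766/31 dollars

E[payout] = (5/31)·(-10) + (1/31)·7 + (4/31)·2 + (5/31)·8 + (1/31)·10 + (8/31)·2 + (7/31)·105 = 766/31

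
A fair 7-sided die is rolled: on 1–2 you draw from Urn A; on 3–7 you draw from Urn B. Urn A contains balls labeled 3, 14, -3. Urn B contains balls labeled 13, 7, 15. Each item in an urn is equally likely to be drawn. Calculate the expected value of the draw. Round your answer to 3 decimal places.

E[X | Urn A] = (3 + 14 − 3)/3 = 14/3
E[X | Urn B] = (13 + 7 + 15)/3 = 35/3
E[X] = (2/7)·14/3 + (5/7)·35/3 = 29/3 ≈ 9.667

9.667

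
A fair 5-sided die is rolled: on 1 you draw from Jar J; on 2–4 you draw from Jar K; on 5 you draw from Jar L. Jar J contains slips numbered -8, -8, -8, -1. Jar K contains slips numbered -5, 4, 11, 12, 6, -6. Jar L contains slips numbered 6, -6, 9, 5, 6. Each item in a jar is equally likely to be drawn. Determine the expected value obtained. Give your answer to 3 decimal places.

E[X | Jar J] = (-8 − 8 − 8 − 1)/4 = -25/4
E[X | Jar K] = (-5 + 4 + 11 + 12 + 6 − 6)/6 = 11/3
E[X | Jar L] = (6 − 6 + 9 + 5 + 6)/5 = 4
E[X] = (1/5)·(-25/4) + (3/5)·11/3 + (1/5)·4 = 7/4 ≈ 1.750

1.750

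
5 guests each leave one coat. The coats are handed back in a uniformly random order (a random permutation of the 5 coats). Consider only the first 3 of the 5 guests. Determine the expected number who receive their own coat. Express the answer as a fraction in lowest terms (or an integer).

Let Xᵢ = 1 if person i gets their own coat. For each i, P(Xᵢ=1) = 1/5.
By linearity of expectation, E[X₁+…+X_3] = 3·(1/5) = 3/5.

3/5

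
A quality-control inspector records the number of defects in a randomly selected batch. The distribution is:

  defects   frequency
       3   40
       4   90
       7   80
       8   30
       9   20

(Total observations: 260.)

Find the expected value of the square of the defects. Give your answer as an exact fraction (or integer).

463/13

Total = 260, so P(defects=3) = 40/260, etc.
E[X²] = (2/13)·9 + (9/26)·16 + (4/13)·49 + (3/26)·64 + (1/13)·81
     = 463/13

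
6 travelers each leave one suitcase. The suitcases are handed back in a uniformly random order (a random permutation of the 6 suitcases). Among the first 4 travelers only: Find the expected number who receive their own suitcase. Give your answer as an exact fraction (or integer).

2/3

Let Xᵢ = 1 if person i gets their own suitcase. For each i, P(Xᵢ=1) = 1/6.
By linearity of expectation, E[X₁+…+X_4] = 4·(1/6) = 2/3.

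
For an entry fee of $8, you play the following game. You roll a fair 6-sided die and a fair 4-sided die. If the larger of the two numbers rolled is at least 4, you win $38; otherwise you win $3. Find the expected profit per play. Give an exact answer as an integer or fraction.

E[payout] = (3/8)·3 + (5/8)·38 = 199/8
Expected profit = 199/8 − 8 = 135/8

135/8 dollars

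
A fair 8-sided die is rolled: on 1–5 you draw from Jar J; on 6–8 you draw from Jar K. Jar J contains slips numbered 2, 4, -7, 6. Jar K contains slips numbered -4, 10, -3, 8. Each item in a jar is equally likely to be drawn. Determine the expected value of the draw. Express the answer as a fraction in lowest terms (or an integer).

29/16

E[X | Jar J] = (2 + 4 − 7 + 6)/4 = 5/4
E[X | Jar K] = (-4 + 10 − 3 + 8)/4 = 11/4
E[X] = (5/8)·5/4 + (3/8)·11/4 = 29/16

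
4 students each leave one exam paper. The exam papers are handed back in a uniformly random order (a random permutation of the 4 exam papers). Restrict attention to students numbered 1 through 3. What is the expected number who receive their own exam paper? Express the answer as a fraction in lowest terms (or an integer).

Let Xᵢ = 1 if person i gets their own exam paper. For each i, P(Xᵢ=1) = 1/4.
By linearity of expectation, E[X₁+…+X_3] = 3·(1/4) = 3/4.

3/4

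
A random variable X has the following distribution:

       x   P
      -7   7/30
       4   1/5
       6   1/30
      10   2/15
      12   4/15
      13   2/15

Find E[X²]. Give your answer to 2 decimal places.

E[X²] = (7/30)·49 + (1/5)·16 + (1/30)·36 + (2/15)·100 + (4/15)·144 + (2/15)·169
     = 901/10 ≈ 90.10

90.10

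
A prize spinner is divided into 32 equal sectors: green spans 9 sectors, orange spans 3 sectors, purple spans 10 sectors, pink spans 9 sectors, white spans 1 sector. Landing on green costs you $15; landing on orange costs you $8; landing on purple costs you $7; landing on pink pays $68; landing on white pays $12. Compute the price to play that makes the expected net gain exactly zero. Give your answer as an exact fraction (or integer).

E[payout] = (9/32)·(-15) + (3/32)·(-8) + (10/32)·(-7) + (9/32)·68 + (1/32)·12 = 395/32
Fair fee = E[payout] = 395/32

395/32 dollars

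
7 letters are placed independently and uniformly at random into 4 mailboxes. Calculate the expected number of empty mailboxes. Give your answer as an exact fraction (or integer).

Let Xⱼ=1 if mailbox j is empty. P(Xⱼ=1) = ((4-1)/4)^7 = 2187/16384.
By linearity, E[#empty] = 4·2187/16384 = 2187/4096.

2187/4096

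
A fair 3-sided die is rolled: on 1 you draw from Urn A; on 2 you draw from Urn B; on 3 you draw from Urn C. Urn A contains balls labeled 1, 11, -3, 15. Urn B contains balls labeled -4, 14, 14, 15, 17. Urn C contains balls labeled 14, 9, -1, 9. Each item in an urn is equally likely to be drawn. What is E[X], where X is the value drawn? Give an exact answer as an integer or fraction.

E[X | Urn A] = (1 + 11 − 3 + 15)/4 = 6
E[X | Urn B] = (-4 + 14 + 14 + 15 + 17)/5 = 56/5
E[X | Urn C] = (14 + 9 − 1 + 9)/4 = 31/4
E[X] = (1/3)·6 + (1/3)·56/5 + (1/3)·31/4 = 499/60

499/60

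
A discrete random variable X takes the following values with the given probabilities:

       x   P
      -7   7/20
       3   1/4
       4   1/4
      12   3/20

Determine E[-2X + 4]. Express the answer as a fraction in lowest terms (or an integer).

E[-2x+4] = (7/20)·18 + (1/4)·(-2) + (1/4)·(-4) + (3/20)·(-20)
     = 9/5

9/5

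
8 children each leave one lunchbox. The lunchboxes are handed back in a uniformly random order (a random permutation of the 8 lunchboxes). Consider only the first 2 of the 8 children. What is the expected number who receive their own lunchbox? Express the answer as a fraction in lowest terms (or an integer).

1/4

Let Xᵢ = 1 if person i gets their own lunchbox. For each i, P(Xᵢ=1) = 1/8.
By linearity of expectation, E[X₁+…+X_2] = 2·(1/8) = 1/4.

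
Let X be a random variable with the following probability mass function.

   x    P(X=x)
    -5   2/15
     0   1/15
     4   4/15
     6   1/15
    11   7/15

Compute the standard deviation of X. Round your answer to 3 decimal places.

5.591

E[X] = 89/15, E[X²] = 997/15
Var(X) = E[X²] − (E[X])² = 997/15 − 7921/225 = 7034/225
SD(X) = √(7034/225) ≈ 5.591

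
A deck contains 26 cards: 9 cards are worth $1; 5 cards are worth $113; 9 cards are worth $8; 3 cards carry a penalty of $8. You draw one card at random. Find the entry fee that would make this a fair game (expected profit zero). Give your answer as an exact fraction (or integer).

E[payout] = (9/26)·1 + (5/26)·113 + (9/26)·8 + (3/26)·(-8) = 311/13
Fair fee = E[payout] = 311/13

311/13 dollars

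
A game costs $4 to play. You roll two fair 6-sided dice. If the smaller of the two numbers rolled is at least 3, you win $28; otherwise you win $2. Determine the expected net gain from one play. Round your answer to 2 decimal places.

$9.56

E[payout] = (5/9)·2 + (4/9)·28 = 122/9
Expected profit = 122/9 − 4 = 86/9 ≈ $9.56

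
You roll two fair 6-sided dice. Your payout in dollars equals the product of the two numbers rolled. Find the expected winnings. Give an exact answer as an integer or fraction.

49/4 dollars

Distribution of the product of the two numbers rolled: 1 w.p. 1/36, 2 w.p. 1/18, 3 w.p. 1/18, 4 w.p. 1/12, 5 w.p. 1/18, 6 w.p. 1/9, …
E[payout] = (1/36)·1 + (1/18)·2 + (1/18)·3 + (1/12)·4 + (1/18)·5 + (1/9)·6 + (1/18)·8 + (1/36)·9 + (1/18)·10 + (1/9)·12 + (1/18)·15 + (1/36)·16 + (1/18)·18 + (1/18)·20 + (1/18)·24 + (1/36)·25 + (1/18)·30 + (1/36)·36 = 49/4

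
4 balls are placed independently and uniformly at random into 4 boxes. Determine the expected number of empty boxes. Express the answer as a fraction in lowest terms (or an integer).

Let Xⱼ=1 if box j is empty. P(Xⱼ=1) = ((4-1)/4)^4 = 81/256.
By linearity, E[#empty] = 4·81/256 = 81/64.

81/64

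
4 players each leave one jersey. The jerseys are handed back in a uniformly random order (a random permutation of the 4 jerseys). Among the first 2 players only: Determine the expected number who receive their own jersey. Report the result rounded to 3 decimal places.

Let Xᵢ = 1 if person i gets their own jersey. For each i, P(Xᵢ=1) = 1/4.
By linearity of expectation, E[X₁+…+X_2] = 2·(1/4) = 1/2.
≈ 0.500

0.500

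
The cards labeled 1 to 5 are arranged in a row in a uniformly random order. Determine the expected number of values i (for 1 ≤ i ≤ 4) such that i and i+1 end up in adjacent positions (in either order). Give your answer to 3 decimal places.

For each i ∈ {1,…,4}, let Xᵢ = 1 if i and i+1 are adjacent. P(Xᵢ=1) = 2·(5−1)!/5! = 2/5.
By linearity, E[ΣXᵢ] = (4)·(2/5) = 8/5.
≈ 1.600

1.600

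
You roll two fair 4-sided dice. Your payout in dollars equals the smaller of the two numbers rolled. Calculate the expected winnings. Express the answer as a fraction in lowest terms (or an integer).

Distribution of the smaller of the two numbers rolled: 1 w.p. 7/16, 2 w.p. 5/16, 3 w.p. 3/16, 4 w.p. 1/16
E[payout] = (7/16)·1 + (5/16)·2 + (3/16)·3 + (1/16)·4 = 15/8

15/8 dollars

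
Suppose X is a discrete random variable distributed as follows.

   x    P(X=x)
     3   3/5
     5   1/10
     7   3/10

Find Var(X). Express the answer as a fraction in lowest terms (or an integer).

81/25

E[X] = (3/5)·3 + (1/10)·5 + (3/10)·7 = 22/5
E[X²] = (3/5)·9 + (1/10)·25 + (3/10)·49 = 113/5
Var(X) = 113/5 − (22/5)² = 81/25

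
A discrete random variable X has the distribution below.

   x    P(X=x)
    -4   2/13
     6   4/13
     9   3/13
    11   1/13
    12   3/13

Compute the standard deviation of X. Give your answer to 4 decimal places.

E[X] = 90/13, E[X²] = 972/13
Var(X) = E[X²] − (E[X])² = 972/13 − 8100/169 = 4536/169
SD(X) = √(4536/169) ≈ 5.1808

5.1808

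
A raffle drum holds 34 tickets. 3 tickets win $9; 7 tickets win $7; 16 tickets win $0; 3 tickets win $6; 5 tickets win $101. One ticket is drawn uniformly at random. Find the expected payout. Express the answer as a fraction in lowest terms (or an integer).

599/34 dollars

E[payout] = (3/34)·9 + (7/34)·7 + (16/34)·0 + (3/34)·6 + (5/34)·101 = 599/34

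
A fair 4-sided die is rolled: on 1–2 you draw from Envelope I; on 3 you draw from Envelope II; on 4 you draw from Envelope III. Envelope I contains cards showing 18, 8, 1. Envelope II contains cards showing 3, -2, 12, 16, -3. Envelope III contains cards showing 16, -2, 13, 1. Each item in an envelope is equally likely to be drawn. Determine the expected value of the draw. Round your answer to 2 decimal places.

7.55

E[X | Envelope I] = (18 + 8 + 1)/3 = 9
E[X | Envelope II] = (3 − 2 + 12 + 16 − 3)/5 = 26/5
E[X | Envelope III] = (16 − 2 + 13 + 1)/4 = 7
E[X] = (1/2)·9 + (1/4)·26/5 + (1/4)·7 = 151/20 ≈ 7.55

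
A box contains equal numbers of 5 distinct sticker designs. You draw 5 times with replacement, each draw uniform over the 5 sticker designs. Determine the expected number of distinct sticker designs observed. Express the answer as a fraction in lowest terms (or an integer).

2101/625

Let Xⱼ=1 if type j appears at least once. P(Xⱼ=1) = 1 − ((5−1)/5)^5 = 2101/3125.
E[#distinct] = 5·2101/3125 = 2101/625.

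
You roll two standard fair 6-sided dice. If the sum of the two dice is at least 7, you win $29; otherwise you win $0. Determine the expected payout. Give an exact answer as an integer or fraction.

E[payout] = (5/12)·0 + (7/12)·29 = 203/12

203/12 dollars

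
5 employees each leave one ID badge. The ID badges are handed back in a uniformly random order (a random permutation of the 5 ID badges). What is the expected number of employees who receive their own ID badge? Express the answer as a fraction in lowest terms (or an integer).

Let Xᵢ = 1 if person i gets their own ID badge. For each i, P(Xᵢ=1) = 1/5.
By linearity of expectation, E[X₁+…+X_5] = 5·(1/5) = 1.

1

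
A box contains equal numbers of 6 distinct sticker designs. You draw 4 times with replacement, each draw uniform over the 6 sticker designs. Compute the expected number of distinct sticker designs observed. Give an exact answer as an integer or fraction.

Let Xⱼ=1 if type j appears at least once. P(Xⱼ=1) = 1 − ((6−1)/6)^4 = 671/1296.
E[#distinct] = 6·671/1296 = 671/216.

671/216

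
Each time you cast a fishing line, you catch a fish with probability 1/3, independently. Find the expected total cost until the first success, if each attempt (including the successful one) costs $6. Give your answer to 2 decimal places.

$18.00

E[#attempts] = 1/p = 3; E[cost] = 6·3 = 18.
≈ 18.00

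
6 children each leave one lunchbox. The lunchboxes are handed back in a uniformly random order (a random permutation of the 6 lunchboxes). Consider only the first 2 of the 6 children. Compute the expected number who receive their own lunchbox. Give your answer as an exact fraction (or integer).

Let Xᵢ = 1 if person i gets their own lunchbox. For each i, P(Xᵢ=1) = 1/6.
By linearity of expectation, E[X₁+…+X_2] = 2·(1/6) = 1/3.

1/3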